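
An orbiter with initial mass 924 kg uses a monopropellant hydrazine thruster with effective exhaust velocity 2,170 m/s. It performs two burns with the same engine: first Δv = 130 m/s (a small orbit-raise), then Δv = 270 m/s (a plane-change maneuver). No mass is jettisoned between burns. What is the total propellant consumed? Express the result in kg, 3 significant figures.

After the first burn: m = 924 × exp(−130/2170.0) = 924 × 0.94185 = 870.269 kg.
After the second burn: m = 870.269 × exp(−270/2170.0) = 870.269 × 0.88301 = 768.456 kg.
Total propellant = m₀ − m_final = 924 − 768.456 = 155.544 kg.

total propellant consumed ≈ 156 kg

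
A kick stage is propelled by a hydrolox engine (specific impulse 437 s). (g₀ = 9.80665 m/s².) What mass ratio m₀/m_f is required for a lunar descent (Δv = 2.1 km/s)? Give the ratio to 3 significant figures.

v_e = Isp · g₀ = 437 × 9.80665 = 4285.5 m/s.
By the Tsiolkovsky rocket equation, m₀/m_f = exp(Δv / v_e) = exp(2100 / 4285.5) = exp(0.4900) = 1.6324.

mass ratio ≈ 1.63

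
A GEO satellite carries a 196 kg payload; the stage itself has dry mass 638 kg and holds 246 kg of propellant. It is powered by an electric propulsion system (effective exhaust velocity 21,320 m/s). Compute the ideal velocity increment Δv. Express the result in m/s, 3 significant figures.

m₀ = payload + dry + propellant = 196 + 638 + 246 = 1,080 kg.
m_f = payload + dry = 196 + 638 = 834 kg.
From the ideal rocket equation, Δv = v_e · ln(m₀/m_f) = 21320.0 × ln(1.295) = 21320.0 × 0.2585 ≈ 5510.9 m/s.

Δv ≈ 5510 m/s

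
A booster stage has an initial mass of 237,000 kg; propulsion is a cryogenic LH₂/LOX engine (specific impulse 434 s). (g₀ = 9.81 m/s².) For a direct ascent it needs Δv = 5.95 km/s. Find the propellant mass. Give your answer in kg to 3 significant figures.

v_e = Isp · g₀ = 434 × 9.81 = 4257.5 m/s.
m₀/m_f = exp(Δv / v_e) = exp(5950 / 4257.5) = exp(1.3975) = 4.0452.
m_f = 237,000 / 4.0452 = 58,588 kg, so propellant = m₀ − m_f = 237,000 − 58,588 = 178,412 kg.

propellant mass ≈ 178000 kg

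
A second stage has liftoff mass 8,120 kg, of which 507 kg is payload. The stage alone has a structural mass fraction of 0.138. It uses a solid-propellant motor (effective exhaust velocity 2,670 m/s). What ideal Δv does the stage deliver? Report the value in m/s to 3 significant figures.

Stage wet mass = m₀ − payload = 8,120 − 507 = 7,613 kg.
Stage dry mass = ε × stage wet mass = 0.138 × 7,613 = 1,050.59 kg.
Burnout mass m_f = stage dry + payload = 1,050.59 + 507 = 1,557.59 kg.
Δv = v_e · ln(8,120/1,557.59) = 2670.0 × ln(5.213) = 2670.0 × 1.6512 ≈ 4409 m/s.

Δv ≈ 4410 m/s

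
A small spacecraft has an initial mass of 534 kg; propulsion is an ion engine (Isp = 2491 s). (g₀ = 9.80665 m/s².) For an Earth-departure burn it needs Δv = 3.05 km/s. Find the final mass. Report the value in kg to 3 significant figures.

final mass ≈ 471 kg

v_e = Isp · g₀ = 2491 × 9.80665 = 24428.4 m/s.
m₀/m_f = exp(Δv / v_e) = exp(3050 / 24428.4) = exp(0.1249) = 1.1330.
m_f = m₀ / 1.1330 = 534 / 1.1330 = 471.315 kg.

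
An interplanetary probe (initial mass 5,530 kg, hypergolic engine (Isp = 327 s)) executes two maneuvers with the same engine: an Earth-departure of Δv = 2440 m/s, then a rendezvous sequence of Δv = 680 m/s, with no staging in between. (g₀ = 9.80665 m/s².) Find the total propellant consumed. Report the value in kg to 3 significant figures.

v_e = Isp · g₀ = 327 × 9.80665 = 3206.8 m/s.
After the first burn: m = 5530 × exp(−2440/3206.8) = 5530 × 0.46725 = 2,583.89 kg.
After the second burn: m = 2,583.89 × exp(−680/3206.8) = 2,583.89 × 0.80892 = 2,090.16 kg.
Total propellant = m₀ − m_final = 5530 − 2,090.16 = 3,439.84 kg.

total propellant consumed ≈ 3440 kg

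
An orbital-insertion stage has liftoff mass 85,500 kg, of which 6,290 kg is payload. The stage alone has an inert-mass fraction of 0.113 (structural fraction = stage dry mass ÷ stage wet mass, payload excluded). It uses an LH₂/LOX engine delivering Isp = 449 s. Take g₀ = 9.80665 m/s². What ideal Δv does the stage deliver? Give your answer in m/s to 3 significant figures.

Δv ≈ 7590 m/s

Stage wet mass = m₀ − payload = 85,500 − 6,290 = 79,210 kg.
Stage dry mass = ε × stage wet mass = 0.113 × 79,210 = 8,950.73 kg.
Burnout mass m_f = stage dry + payload = 8,950.73 + 6,290 = 15,240.73 kg.
v_e = Isp · g₀ = 449 × 9.80665 = 4403.2 m/s.
By the Tsiolkovsky rocket equation, Δv = v_e · ln(85,500/15,240.73) = 4403.2 × ln(5.61) = 4403.2 × 1.7245 ≈ 7593 m/s.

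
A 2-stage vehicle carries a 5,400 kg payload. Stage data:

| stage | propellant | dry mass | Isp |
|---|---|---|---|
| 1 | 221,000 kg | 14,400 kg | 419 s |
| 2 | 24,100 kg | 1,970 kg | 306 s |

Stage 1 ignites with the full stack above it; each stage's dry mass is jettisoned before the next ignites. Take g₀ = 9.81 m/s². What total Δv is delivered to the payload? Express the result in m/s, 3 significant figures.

Ignition mass of stage 1 = 221,000+14,400 + 24,100+1,970 + 5,400 = 266,870 kg.
Stage 1: m₀ = 266,870 kg, m_f = 266,870 − 221,000 = 45,870 kg; Δv = 419×9.81×ln(5.818) = 4110.4×1.7610 ≈ 7238 m/s.
Stage 2: m₀ = 31,470 kg, m_f = 31,470 − 24,100 = 7,370 kg; Δv = 306×9.81×ln(4.27) = 3001.9×1.4516 ≈ 4358 m/s.
Total Δv = 7238 + 4358 = 11596 m/s.

Δv ≈ 11600 m/s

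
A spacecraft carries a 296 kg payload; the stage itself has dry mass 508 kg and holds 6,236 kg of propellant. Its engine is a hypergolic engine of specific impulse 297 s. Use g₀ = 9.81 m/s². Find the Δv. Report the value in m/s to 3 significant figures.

Δv ≈ 6320 m/s

v_e = Isp · g₀ = 297 × 9.81 = 2913.6 m/s.
m₀ = payload + dry + propellant = 296 + 508 + 6,236 = 7,040 kg.
m_f = payload + dry = 296 + 508 = 804 kg.
Rocket equation: Δv = v_e · ln(m₀/m_f) = 2913.6 × ln(8.756) = 2913.6 × 2.1698 ≈ 6321.8 m/s.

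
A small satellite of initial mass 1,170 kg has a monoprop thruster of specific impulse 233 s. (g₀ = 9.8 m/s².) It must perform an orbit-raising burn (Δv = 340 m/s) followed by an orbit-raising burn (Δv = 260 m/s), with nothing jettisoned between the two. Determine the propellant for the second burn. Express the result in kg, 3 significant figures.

v_e = Isp · g₀ = 233 × 9.8 = 2283.4 m/s.
After the first burn: m = 1170 × exp(−340/2283.4) = 1170 × 0.86165 = 1,008.13 kg.
After the second burn: m = 1,008.13 × exp(−260/2283.4) = 1,008.13 × 0.89238 = 899.635 kg.
Second-burn propellant = 1,008.13 − 899.635 = 108.495 kg.

propellant for the second burn ≈ 108 kg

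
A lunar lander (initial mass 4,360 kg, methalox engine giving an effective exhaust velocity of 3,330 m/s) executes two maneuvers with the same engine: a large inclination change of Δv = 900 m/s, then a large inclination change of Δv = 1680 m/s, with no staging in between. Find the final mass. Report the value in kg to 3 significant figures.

final mass ≈ 2010 kg

After the first burn: m = 4360 × exp(−900/3330.0) = 4360 × 0.76317 = 3,327.42 kg.
After the second burn: m = 3,327.42 × exp(−1680/3330.0) = 3,327.42 × 0.60380 = 2,009.1 kg.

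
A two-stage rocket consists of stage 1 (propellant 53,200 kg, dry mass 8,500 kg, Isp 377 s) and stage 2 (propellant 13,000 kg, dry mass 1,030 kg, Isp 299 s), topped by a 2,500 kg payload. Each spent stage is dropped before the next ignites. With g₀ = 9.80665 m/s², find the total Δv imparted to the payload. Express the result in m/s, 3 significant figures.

Ignition mass of stage 1 = 53,200+8,500 + 13,000+1,030 + 2,500 = 78,230 kg.
Stage 1: m₀ = 78,230 kg, m_f = 78,230 − 53,200 = 25,030 kg; Δv = 377×9.80665×ln(3.125) = 3697.1×1.1396 ≈ 4213 m/s.
Stage 2: m₀ = 16,530 kg, m_f = 16,530 − 13,000 = 3,530 kg; Δv = 299×9.80665×ln(4.683) = 2932.2×1.5439 ≈ 4527 m/s.
Total Δv = 4213 + 4527 = 8740 m/s.

Δv ≈ 8740 m/s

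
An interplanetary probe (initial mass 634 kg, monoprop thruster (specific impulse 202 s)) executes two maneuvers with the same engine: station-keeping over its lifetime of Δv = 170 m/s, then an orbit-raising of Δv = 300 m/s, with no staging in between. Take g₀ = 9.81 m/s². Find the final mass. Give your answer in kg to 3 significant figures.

final mass ≈ 500 kg

v_e = Isp · g₀ = 202 × 9.81 = 1981.6 m/s.
After the first burn: m = 634 × exp(−170/1981.6) = 634 × 0.91779 = 581.879 kg.
After the second burn: m = 581.879 × exp(−300/1981.6) = 581.879 × 0.85951 = 500.131 kg.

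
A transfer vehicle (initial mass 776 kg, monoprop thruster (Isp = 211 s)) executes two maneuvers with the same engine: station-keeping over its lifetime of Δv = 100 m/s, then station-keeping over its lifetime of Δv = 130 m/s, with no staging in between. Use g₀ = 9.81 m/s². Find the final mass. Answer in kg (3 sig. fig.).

final mass ≈ 694 kg

v_e = Isp · g₀ = 211 × 9.81 = 2069.9 m/s.
After the first burn: m = 776 × exp(−100/2069.9) = 776 × 0.95284 = 739.404 kg.
After the second burn: m = 739.404 × exp(−130/2069.9) = 739.404 × 0.93913 = 694.396 kg.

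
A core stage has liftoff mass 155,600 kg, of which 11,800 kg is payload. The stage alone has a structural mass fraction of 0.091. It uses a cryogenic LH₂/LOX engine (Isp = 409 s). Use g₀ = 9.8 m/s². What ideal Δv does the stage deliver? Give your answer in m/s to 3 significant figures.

Stage wet mass = m₀ − payload = 155,600 − 11,800 = 143,800 kg.
Stage dry mass = ε × stage wet mass = 0.091 × 143,800 = 13,085.8 kg.
Burnout mass m_f = stage dry + payload = 13,085.8 + 11,800 = 24,885.8 kg.
v_e = Isp · g₀ = 409 × 9.8 = 4008.2 m/s.
By the Tsiolkovsky rocket equation, Δv = v_e · ln(155,600/24,885.8) = 4008.2 × ln(6.253) = 4008.2 × 1.8330 ≈ 7347 m/s.

Δv ≈ 7350 m/s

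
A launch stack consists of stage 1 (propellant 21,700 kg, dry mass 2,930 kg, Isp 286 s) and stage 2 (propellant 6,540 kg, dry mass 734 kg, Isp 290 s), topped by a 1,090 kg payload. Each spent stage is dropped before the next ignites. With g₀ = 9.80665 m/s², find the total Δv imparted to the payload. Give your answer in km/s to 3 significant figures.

Ignition mass of stage 1 = 21,700+2,930 + 6,540+734 + 1,090 = 32,994 kg.
Stage 1: m₀ = 32,994 kg, m_f = 32,994 − 21,700 = 11,294 kg; Δv = 286×9.80665×ln(2.921) = 2804.7×1.0721 ≈ 3007 m/s.
Stage 2: m₀ = 8,364 kg, m_f = 8,364 − 6,540 = 1,824 kg; Δv = 290×9.80665×ln(4.586) = 2843.9×1.5229 ≈ 4331 m/s.
Total Δv = 3007 + 4331 = 7338 m/s.

Δv ≈ 7.34 km/s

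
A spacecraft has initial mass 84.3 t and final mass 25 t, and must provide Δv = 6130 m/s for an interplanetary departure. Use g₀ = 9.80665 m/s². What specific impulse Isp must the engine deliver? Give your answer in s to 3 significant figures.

ln(m₀/m_f) = ln(84300/25000) = ln(3.372) = 1.2155.
Rocket equation: v_e = Δv / ln(m₀/m_f) = 6130 / 1.2155 = 5043.2 m/s.
Isp = v_e / g₀ = 5043.2 / 9.80665 = 514.3 s.

Isp ≈ 514 s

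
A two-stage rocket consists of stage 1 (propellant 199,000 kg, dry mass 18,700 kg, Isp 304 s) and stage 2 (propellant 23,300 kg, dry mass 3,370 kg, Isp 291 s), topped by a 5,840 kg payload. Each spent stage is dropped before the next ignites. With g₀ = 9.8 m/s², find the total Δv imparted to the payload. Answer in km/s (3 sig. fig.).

Δv ≈ 8.32 km/s

Ignition mass of stage 1 = 199,000+18,700 + 23,300+3,370 + 5,840 = 250,210 kg.
Stage 1: m₀ = 250,210 kg, m_f = 250,210 − 199,000 = 51,210 kg; Δv = 304×9.8×ln(4.886) = 2979.2×1.5864 ≈ 4726 m/s.
Stage 2: m₀ = 32,510 kg, m_f = 32,510 − 23,300 = 9,210 kg; Δv = 291×9.8×ln(3.53) = 2851.8×1.2613 ≈ 3597 m/s.
Total Δv = 4726 + 3597 = 8323 m/s.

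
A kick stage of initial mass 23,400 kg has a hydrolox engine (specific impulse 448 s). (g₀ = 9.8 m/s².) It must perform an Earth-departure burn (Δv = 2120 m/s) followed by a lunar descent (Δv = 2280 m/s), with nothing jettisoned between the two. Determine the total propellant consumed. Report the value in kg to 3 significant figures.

v_e = Isp · g₀ = 448 × 9.8 = 4390.4 m/s.
After the first burn: m = 23400 × exp(−2120/4390.4) = 23400 × 0.61701 = 14,438 kg.
After the second burn: m = 14,438 × exp(−2280/4390.4) = 14,438 × 0.59493 = 8,589.6 kg.
Total propellant = m₀ − m_final = 23400 − 8,589.6 = 14,810.4 kg.

total propellant consumed ≈ 14800 kg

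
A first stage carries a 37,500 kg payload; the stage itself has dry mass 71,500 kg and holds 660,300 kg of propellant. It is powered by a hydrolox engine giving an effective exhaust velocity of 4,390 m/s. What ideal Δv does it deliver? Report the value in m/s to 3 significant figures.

m₀ = payload + dry + propellant = 37,500 + 71,500 + 660,300 = 769,300 kg.
m_f = payload + dry = 37,500 + 71,500 = 109,000 kg.
By the Tsiolkovsky rocket equation, Δv = v_e · ln(m₀/m_f) = 4390.0 × ln(7.058) = 4390.0 × 1.9541 ≈ 8578.6 m/s.

Δv ≈ 8580 m/s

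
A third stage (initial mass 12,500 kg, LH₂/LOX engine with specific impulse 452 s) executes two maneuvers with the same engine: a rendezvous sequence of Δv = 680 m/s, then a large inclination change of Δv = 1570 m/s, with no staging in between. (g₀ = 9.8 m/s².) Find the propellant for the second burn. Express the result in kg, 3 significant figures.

propellant for the second burn ≈ 3200 kg

v_e = Isp · g₀ = 452 × 9.8 = 4429.6 m/s.
After the first burn: m = 12500 × exp(−680/4429.6) = 12500 × 0.85769 = 10,721.1 kg.
After the second burn: m = 10,721.1 × exp(−1570/4429.6) = 10,721.1 × 0.70157 = 7,521.6 kg.
Second-burn propellant = 10,721.1 − 7,521.6 = 3,199.5 kg.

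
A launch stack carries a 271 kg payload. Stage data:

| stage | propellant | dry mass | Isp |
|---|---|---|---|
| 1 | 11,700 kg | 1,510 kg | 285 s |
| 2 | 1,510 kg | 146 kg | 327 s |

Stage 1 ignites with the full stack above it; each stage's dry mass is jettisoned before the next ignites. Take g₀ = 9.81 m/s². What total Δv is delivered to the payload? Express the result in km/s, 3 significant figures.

Δv ≈ 9.06 km/s

Ignition mass of stage 1 = 11,700+1,510 + 1,510+146 + 271 = 15,137 kg.
Stage 1: m₀ = 15,137 kg, m_f = 15,137 − 11,700 = 3,437 kg; Δv = 285×9.81×ln(4.404) = 2795.9×1.4825 ≈ 4145 m/s.
Stage 2: m₀ = 1,927 kg, m_f = 1,927 − 1,510 = 417 kg; Δv = 327×9.81×ln(4.621) = 3207.9×1.5306 ≈ 4910 m/s.
Total Δv = 4145 + 4910 = 9055 m/s.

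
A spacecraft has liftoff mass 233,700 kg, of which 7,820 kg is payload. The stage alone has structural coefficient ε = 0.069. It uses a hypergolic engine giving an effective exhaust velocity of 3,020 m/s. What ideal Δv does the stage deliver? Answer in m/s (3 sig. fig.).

Δv ≈ 6950 m/s

Stage wet mass = m₀ − payload = 233,700 − 7,820 = 225,880 kg.
Stage dry mass = ε × stage wet mass = 0.069 × 225,880 = 15,585.7 kg.
Burnout mass m_f = stage dry + payload = 15,585.7 + 7,820 = 23,405.7 kg.
Using Δv = v_e ln(m₀/m_f): Δv = v_e · ln(233,700/23,405.7) = 3020.0 × ln(9.985) = 3020.0 × 2.3011 ≈ 6949 m/s.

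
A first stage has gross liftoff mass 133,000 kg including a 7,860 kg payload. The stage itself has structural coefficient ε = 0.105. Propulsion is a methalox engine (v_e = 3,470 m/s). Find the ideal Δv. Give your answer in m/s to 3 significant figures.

Δv ≈ 6410 m/s

Stage wet mass = m₀ − payload = 133,000 − 7,860 = 125,140 kg.
Stage dry mass = ε × stage wet mass = 0.105 × 125,140 = 13,139.7 kg.
Burnout mass m_f = stage dry + payload = 13,139.7 + 7,860 = 20,999.7 kg.
Δv = v_e · ln(133,000/20,999.7) = 3470.0 × ln(6.333) = 3470.0 × 1.8458 ≈ 6405 m/s.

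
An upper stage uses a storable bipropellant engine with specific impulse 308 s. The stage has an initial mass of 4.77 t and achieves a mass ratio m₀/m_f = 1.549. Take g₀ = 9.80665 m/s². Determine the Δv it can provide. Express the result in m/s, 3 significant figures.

v_e = Isp · g₀ = 308 × 9.80665 = 3020.4 m/s.
Rocket equation: Δv = v_e · ln(1.549) = 3020.4 × 0.4376 ≈ 1321.8 m/s.

Δv ≈ 1320 m/s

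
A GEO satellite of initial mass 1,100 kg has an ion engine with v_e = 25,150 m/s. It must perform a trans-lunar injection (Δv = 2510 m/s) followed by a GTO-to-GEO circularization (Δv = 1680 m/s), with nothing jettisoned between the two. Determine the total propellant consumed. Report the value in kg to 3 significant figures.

After the first burn: m = 1100 × exp(−2510/25150.0) = 1100 × 0.90502 = 995.522 kg.
After the second burn: m = 995.522 × exp(−1680/25150.0) = 995.522 × 0.93538 = 931.191 kg.
Total propellant = m₀ − m_final = 1100 − 931.191 = 168.809 kg.

total propellant consumed ≈ 169 kg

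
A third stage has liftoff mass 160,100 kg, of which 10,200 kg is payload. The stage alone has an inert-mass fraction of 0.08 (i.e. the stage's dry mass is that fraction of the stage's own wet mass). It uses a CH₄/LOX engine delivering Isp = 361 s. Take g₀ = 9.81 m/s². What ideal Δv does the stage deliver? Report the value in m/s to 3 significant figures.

Stage wet mass = m₀ − payload = 160,100 − 10,200 = 149,900 kg.
Stage dry mass = ε × stage wet mass = 0.08 × 149,900 = 11,992 kg.
Burnout mass m_f = stage dry + payload = 11,992 + 10,200 = 22,192 kg.
v_e = Isp · g₀ = 361 × 9.81 = 3541.4 m/s.
Using Δv = v_e ln(m₀/m_f): Δv = v_e · ln(160,100/22,192) = 3541.4 × ln(7.214) = 3541.4 × 1.9761 ≈ 6998 m/s.

Δv ≈ 7000 m/s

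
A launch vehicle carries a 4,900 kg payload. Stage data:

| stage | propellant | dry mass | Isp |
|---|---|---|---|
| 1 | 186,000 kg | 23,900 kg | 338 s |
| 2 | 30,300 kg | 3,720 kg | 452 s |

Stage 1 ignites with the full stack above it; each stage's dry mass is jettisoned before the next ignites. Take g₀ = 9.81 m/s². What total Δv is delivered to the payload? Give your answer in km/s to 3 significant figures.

Δv ≈ 11.2 km/s

Ignition mass of stage 1 = 186,000+23,900 + 30,300+3,720 + 4,900 = 248,820 kg.
Stage 1: m₀ = 248,820 kg, m_f = 248,820 − 186,000 = 62,820 kg; Δv = 338×9.81×ln(3.961) = 3315.8×1.3765 ≈ 4564 m/s.
Stage 2: m₀ = 38,920 kg, m_f = 38,920 − 30,300 = 8,620 kg; Δv = 452×9.81×ln(4.515) = 4434.1×1.5074 ≈ 6684 m/s.
Total Δv = 4564 + 6684 = 11248 m/s.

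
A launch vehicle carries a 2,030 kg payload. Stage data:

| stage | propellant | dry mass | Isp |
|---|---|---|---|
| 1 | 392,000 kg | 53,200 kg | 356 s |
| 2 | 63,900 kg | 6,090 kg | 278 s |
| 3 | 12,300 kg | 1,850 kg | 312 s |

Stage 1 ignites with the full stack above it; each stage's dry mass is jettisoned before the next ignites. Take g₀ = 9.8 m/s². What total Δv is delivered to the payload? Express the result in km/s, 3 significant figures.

Ignition mass of stage 1 = 392,000+53,200 + 63,900+6,090 + 12,300+1,850 + 2,030 = 531,370 kg.
Stage 1: m₀ = 531,370 kg, m_f = 531,370 − 392,000 = 139,370 kg; Δv = 356×9.8×ln(3.813) = 3488.8×1.3383 ≈ 4669 m/s.
Stage 2: m₀ = 86,170 kg, m_f = 86,170 − 63,900 = 22,270 kg; Δv = 278×9.8×ln(3.869) = 2724.4×1.3531 ≈ 3686 m/s.
Stage 3: m₀ = 16,180 kg, m_f = 16,180 − 12,300 = 3,880 kg; Δv = 312×9.8×ln(4.17) = 3057.6×1.4279 ≈ 4366 m/s.
Total Δv = 4669 + 3686 + 4366 = 12721 m/s.

Δv ≈ 12.7 km/s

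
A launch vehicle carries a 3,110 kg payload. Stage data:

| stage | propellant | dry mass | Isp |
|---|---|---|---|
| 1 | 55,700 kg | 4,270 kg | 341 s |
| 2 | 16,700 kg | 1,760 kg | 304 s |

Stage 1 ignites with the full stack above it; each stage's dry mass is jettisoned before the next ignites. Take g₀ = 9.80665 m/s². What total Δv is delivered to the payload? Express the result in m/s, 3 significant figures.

Δv ≈ 8280 m/s

Ignition mass of stage 1 = 55,700+4,270 + 16,700+1,760 + 3,110 = 81,540 kg.
Stage 1: m₀ = 81,540 kg, m_f = 81,540 − 55,700 = 25,840 kg; Δv = 341×9.80665×ln(3.156) = 3344.1×1.1492 ≈ 3843 m/s.
Stage 2: m₀ = 21,570 kg, m_f = 21,570 − 16,700 = 4,870 kg; Δv = 304×9.80665×ln(4.429) = 2981.2×1.4882 ≈ 4437 m/s.
Total Δv = 3843 + 4437 = 8280 m/s.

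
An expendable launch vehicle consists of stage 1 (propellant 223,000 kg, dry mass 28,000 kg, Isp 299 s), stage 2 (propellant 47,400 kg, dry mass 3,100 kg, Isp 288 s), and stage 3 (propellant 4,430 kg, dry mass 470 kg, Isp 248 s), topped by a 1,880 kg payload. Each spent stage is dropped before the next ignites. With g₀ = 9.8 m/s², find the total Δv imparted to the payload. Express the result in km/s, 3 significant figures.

Δv ≈ 11.3 km/s

Ignition mass of stage 1 = 223,000+28,000 + 47,400+3,100 + 4,430+470 + 1,880 = 308,280 kg.
Stage 1: m₀ = 308,280 kg, m_f = 308,280 − 223,000 = 85,280 kg; Δv = 299×9.8×ln(3.615) = 2930.2×1.2851 ≈ 3766 m/s.
Stage 2: m₀ = 57,280 kg, m_f = 57,280 − 47,400 = 9,880 kg; Δv = 288×9.8×ln(5.798) = 2822.4×1.7574 ≈ 4960 m/s.
Stage 3: m₀ = 6,780 kg, m_f = 6,780 − 4,430 = 2,350 kg; Δv = 248×9.8×ln(2.885) = 2430.4×1.0596 ≈ 2575 m/s.
Total Δv = 3766 + 4960 + 2575 = 11301 m/s.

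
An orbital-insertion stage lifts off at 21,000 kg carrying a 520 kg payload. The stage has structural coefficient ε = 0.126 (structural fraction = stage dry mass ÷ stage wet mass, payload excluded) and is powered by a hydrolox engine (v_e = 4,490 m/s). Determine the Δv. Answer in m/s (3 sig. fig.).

Stage wet mass = m₀ − payload = 21,000 − 520 = 20,480 kg.
Stage dry mass = ε × stage wet mass = 0.126 × 20,480 = 2,580.48 kg.
Burnout mass m_f = stage dry + payload = 2,580.48 + 520 = 3,100.48 kg.
Δv = v_e · ln(21,000/3,100.48) = 4490.0 × ln(6.773) = 4490.0 × 1.9130 ≈ 8589 m/s.

Δv ≈ 8590 m/s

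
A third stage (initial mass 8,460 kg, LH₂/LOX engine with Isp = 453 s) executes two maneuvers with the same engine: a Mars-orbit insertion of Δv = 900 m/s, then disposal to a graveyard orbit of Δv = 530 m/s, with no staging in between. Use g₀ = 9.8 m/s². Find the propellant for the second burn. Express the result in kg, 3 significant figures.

v_e = Isp · g₀ = 453 × 9.8 = 4439.4 m/s.
After the first burn: m = 8460 × exp(−900/4439.4) = 8460 × 0.81650 = 6,907.59 kg.
After the second burn: m = 6,907.59 × exp(−530/4439.4) = 6,907.59 × 0.88747 = 6,130.28 kg.
Second-burn propellant = 6,907.59 − 6,130.28 = 777.31 kg.

propellant for the second burn ≈ 777 kg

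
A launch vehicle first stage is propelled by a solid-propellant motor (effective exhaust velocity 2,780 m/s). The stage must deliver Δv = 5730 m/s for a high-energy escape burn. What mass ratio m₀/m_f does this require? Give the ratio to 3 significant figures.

Using Δv = v_e ln(m₀/m_f): m₀/m_f = exp(Δv / v_e) = exp(5730 / 2780.0) = exp(2.0612) = 7.8550.

mass ratio ≈ 7.86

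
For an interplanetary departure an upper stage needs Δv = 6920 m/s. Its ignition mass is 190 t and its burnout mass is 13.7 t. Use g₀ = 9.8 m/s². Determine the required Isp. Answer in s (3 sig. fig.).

ln(m₀/m_f) = ln(190000/13700) = ln(13.87) = 2.6296.
v_e = Δv / ln(m₀/m_f) = 6920 / 2.6296 = 2631.6 m/s.
Isp = v_e / g₀ = 2631.6 / 9.8 = 268.5 s.

Isp ≈ 269 s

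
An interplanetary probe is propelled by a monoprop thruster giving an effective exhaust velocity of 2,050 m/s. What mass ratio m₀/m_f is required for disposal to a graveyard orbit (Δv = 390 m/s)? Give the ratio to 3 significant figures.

mass ratio ≈ 1.21

m₀/m_f = exp(Δv / v_e) = exp(390 / 2050.0) = exp(0.1902) = 1.2095.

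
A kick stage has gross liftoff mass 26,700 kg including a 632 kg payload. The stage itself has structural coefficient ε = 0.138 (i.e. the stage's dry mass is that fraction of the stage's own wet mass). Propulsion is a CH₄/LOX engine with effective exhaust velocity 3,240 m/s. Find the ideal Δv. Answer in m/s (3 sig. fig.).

Δv ≈ 5970 m/s

Stage wet mass = m₀ − payload = 26,700 − 632 = 26,068 kg.
Stage dry mass = ε × stage wet mass = 0.138 × 26,068 = 3,597.38 kg.
Burnout mass m_f = stage dry + payload = 3,597.38 + 632 = 4,229.38 kg.
From the ideal rocket equation, Δv = v_e · ln(26,700/4,229.38) = 3240.0 × ln(6.313) = 3240.0 × 1.8426 ≈ 5970 m/s.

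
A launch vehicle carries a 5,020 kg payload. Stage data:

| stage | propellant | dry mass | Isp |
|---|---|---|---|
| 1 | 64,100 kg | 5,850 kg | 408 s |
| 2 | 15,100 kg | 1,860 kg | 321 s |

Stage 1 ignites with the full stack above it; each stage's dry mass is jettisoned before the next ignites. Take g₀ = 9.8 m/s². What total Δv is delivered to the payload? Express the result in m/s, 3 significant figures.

Δv ≈ 8430 m/s

Ignition mass of stage 1 = 64,100+5,850 + 15,100+1,860 + 5,020 = 91,930 kg.
Stage 1: m₀ = 91,930 kg, m_f = 91,930 − 64,100 = 27,830 kg; Δv = 408×9.8×ln(3.303) = 3998.4×1.1949 ≈ 4778 m/s.
Stage 2: m₀ = 21,980 kg, m_f = 21,980 − 15,100 = 6,880 kg; Δv = 321×9.8×ln(3.195) = 3145.8×1.1615 ≈ 3654 m/s.
Total Δv = 4778 + 3654 = 8432 m/s.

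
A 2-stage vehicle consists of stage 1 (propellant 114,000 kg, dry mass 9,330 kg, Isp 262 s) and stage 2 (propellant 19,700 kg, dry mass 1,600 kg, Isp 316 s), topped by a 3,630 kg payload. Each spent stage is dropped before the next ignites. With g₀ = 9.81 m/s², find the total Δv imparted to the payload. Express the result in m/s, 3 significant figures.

Δv ≈ 8610 m/s

Ignition mass of stage 1 = 114,000+9,330 + 19,700+1,600 + 3,630 = 148,260 kg.
Stage 1: m₀ = 148,260 kg, m_f = 148,260 − 114,000 = 34,260 kg; Δv = 262×9.81×ln(4.327) = 2570.2×1.4650 ≈ 3765 m/s.
Stage 2: m₀ = 24,930 kg, m_f = 24,930 − 19,700 = 5,230 kg; Δv = 316×9.81×ln(4.767) = 3100.0×1.5617 ≈ 4841 m/s.
Total Δv = 3765 + 4841 = 8606 m/s.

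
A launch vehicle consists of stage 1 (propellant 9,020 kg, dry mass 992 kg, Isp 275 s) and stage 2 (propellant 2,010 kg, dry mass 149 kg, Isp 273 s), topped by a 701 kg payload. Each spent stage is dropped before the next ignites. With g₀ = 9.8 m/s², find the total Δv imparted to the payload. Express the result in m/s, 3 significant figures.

Ignition mass of stage 1 = 9,020+992 + 2,010+149 + 701 = 12,872 kg.
Stage 1: m₀ = 12,872 kg, m_f = 12,872 − 9,020 = 3,852 kg; Δv = 275×9.8×ln(3.342) = 2695.0×1.2065 ≈ 3251 m/s.
Stage 2: m₀ = 2,860 kg, m_f = 2,860 − 2,010 = 850 kg; Δv = 273×9.8×ln(3.365) = 2675.4×1.2133 ≈ 3246 m/s.
Total Δv = 3251 + 3246 = 6497 m/s.

Δv ≈ 6500 m/s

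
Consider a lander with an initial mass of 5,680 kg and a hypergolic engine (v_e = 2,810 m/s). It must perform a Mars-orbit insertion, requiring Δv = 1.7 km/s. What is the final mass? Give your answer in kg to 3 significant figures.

m₀/m_f = exp(Δv / v_e) = exp(1700 / 2810.0) = exp(0.6050) = 1.8312.
m_f = m₀ / 1.8312 = 5,680 / 1.8312 = 3,101.79 kg.

final mass ≈ 3100 kg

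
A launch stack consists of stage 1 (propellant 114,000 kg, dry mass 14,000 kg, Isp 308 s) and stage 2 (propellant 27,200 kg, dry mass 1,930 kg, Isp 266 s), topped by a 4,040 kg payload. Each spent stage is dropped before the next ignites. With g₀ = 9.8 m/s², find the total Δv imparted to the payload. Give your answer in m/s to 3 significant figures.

Δv ≈ 8180 m/s

Ignition mass of stage 1 = 114,000+14,000 + 27,200+1,930 + 4,040 = 161,170 kg.
Stage 1: m₀ = 161,170 kg, m_f = 161,170 − 114,000 = 47,170 kg; Δv = 308×9.8×ln(3.417) = 3018.4×1.2287 ≈ 3709 m/s.
Stage 2: m₀ = 33,170 kg, m_f = 33,170 − 27,200 = 5,970 kg; Δv = 266×9.8×ln(5.556) = 2606.8×1.7149 ≈ 4470 m/s.
Total Δv = 3709 + 4470 = 8179 m/s.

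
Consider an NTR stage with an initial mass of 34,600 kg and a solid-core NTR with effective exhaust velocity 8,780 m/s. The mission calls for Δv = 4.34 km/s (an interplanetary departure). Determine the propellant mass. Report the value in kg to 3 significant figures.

propellant mass ≈ 13500 kg

Using Δv = v_e ln(m₀/m_f): m₀/m_f = exp(Δv / v_e) = exp(4340 / 8780.0) = exp(0.4943) = 1.6394.
m_f = 34,600 / 1.6394 = 21,105.3 kg, so propellant = m₀ − m_f = 34,600 − 21,105.3 = 13,494.7 kg.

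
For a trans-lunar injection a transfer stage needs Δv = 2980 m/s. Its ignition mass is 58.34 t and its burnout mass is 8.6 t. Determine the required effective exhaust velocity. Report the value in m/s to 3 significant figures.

ln(m₀/m_f) = ln(58340/8600) = ln(6.784) = 1.9145.
By the Tsiolkovsky rocket equation, v_e = Δv / ln(m₀/m_f) = 2980 / 1.9145 = 1556.5 m/s.

v_e ≈ 1560 m/s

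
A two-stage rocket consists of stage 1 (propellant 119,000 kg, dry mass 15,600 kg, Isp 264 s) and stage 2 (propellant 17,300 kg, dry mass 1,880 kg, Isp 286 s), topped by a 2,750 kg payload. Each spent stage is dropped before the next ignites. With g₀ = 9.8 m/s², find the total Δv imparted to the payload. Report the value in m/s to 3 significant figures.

Δv ≈ 8050 m/s

Ignition mass of stage 1 = 119,000+15,600 + 17,300+1,880 + 2,750 = 156,530 kg.
Stage 1: m₀ = 156,530 kg, m_f = 156,530 − 119,000 = 37,530 kg; Δv = 264×9.8×ln(4.171) = 2587.2×1.4281 ≈ 3695 m/s.
Stage 2: m₀ = 21,930 kg, m_f = 21,930 − 17,300 = 4,630 kg; Δv = 286×9.8×ln(4.737) = 2802.8×1.5553 ≈ 4359 m/s.
Total Δv = 3695 + 4359 = 8054 m/s.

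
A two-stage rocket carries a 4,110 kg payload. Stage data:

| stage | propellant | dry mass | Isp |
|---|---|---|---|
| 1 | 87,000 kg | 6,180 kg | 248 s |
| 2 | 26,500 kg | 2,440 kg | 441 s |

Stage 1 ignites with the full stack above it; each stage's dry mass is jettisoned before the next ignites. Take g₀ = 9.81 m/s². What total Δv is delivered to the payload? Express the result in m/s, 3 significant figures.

Δv ≈ 9850 m/s

Ignition mass of stage 1 = 87,000+6,180 + 26,500+2,440 + 4,110 = 126,230 kg.
Stage 1: m₀ = 126,230 kg, m_f = 126,230 − 87,000 = 39,230 kg; Δv = 248×9.81×ln(3.218) = 2432.9×1.1687 ≈ 2843 m/s.
Stage 2: m₀ = 33,050 kg, m_f = 33,050 − 26,500 = 6,550 kg; Δv = 441×9.81×ln(5.046) = 4326.2×1.6186 ≈ 7002 m/s.
Total Δv = 2843 + 7002 = 9845 m/s.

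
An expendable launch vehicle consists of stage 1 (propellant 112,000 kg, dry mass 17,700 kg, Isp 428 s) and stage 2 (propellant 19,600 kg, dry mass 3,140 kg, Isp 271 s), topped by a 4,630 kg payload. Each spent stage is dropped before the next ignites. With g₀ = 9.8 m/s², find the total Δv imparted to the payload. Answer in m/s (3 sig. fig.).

Δv ≈ 8580 m/s

Ignition mass of stage 1 = 112,000+17,700 + 19,600+3,140 + 4,630 = 157,070 kg.
Stage 1: m₀ = 157,070 kg, m_f = 157,070 − 112,000 = 45,070 kg; Δv = 428×9.8×ln(3.485) = 4194.4×1.2485 ≈ 5237 m/s.
Stage 2: m₀ = 27,370 kg, m_f = 27,370 − 19,600 = 7,770 kg; Δv = 271×9.8×ln(3.523) = 2655.8×1.2592 ≈ 3344 m/s.
Total Δv = 5237 + 3344 = 8581 m/s.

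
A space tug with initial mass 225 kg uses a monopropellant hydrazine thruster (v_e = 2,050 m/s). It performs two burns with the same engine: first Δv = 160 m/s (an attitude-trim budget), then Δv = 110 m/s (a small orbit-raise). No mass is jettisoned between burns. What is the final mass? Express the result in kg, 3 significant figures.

final mass ≈ 197 kg

After the first burn: m = 225 × exp(−160/2050.0) = 225 × 0.92492 = 208.107 kg.
After the second burn: m = 208.107 × exp(−110/2050.0) = 208.107 × 0.94776 = 197.235 kg.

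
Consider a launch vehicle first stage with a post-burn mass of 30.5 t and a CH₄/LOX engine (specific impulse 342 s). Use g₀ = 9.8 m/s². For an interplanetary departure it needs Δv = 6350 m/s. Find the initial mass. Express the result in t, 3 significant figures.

v_e = Isp · g₀ = 342 × 9.8 = 3351.6 m/s.
By the Tsiolkovsky rocket equation, m₀/m_f = exp(Δv / v_e) = exp(6350 / 3351.6) = exp(1.8946) = 6.6500.
m₀ = m_f × 6.6500 = 30.5 × 6.6500 = 202.825 t.

initial mass ≈ 203 t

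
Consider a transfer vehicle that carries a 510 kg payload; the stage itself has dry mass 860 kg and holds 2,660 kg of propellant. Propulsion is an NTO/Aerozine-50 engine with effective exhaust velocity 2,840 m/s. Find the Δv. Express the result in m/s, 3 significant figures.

m₀ = payload + dry + propellant = 510 + 860 + 2,660 = 4,030 kg.
m_f = payload + dry = 510 + 860 = 1,370 kg.
By the Tsiolkovsky rocket equation, Δv = v_e · ln(m₀/m_f) = 2840.0 × ln(2.942) = 2840.0 × 1.0790 ≈ 3064.2 m/s.

Δv ≈ 3060 m/s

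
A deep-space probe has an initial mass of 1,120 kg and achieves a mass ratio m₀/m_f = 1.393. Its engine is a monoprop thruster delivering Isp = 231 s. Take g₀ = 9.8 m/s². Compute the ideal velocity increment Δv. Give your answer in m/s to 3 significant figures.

Δv ≈ 750 m/s

v_e = Isp · g₀ = 231 × 9.8 = 2263.8 m/s.
Δv = v_e · ln(1.393) = 2263.8 × 0.3315 ≈ 750.4 m/s.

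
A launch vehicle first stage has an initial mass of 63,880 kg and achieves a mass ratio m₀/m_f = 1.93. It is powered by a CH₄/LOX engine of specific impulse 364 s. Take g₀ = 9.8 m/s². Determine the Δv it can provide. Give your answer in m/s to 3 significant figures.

Δv ≈ 2350 m/s

v_e = Isp · g₀ = 364 × 9.8 = 3567.2 m/s.
Rocket equation: Δv = v_e · ln(1.93) = 3567.2 × 0.6575 ≈ 2345.5 m/s.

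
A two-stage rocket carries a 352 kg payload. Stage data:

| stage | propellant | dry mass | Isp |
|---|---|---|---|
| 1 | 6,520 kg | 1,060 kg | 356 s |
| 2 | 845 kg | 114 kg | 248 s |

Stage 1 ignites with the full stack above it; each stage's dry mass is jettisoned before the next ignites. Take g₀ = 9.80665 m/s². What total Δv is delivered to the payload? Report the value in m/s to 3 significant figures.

Δv ≈ 7130 m/s

Ignition mass of stage 1 = 6,520+1,060 + 845+114 + 352 = 8,891 kg.
Stage 1: m₀ = 8,891 kg, m_f = 8,891 − 6,520 = 2,371 kg; Δv = 356×9.80665×ln(3.75) = 3491.2×1.3217 ≈ 4614 m/s.
Stage 2: m₀ = 1,311 kg, m_f = 1,311 − 845 = 466 kg; Δv = 248×9.80665×ln(2.813) = 2432.0×1.0344 ≈ 2516 m/s.
Total Δv = 4614 + 2516 = 7130 m/s.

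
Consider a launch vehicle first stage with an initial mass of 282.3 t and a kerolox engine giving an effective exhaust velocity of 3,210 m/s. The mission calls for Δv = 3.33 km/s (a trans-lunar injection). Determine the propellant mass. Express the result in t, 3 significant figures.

propellant mass ≈ 182 t

m₀/m_f = exp(Δv / v_e) = exp(3330 / 3210.0) = exp(1.0374) = 2.8218.
m_f = 282.3 / 2.8218 = 100.043 t, so propellant = m₀ − m_f = 282.3 − 100.043 = 182.257 t.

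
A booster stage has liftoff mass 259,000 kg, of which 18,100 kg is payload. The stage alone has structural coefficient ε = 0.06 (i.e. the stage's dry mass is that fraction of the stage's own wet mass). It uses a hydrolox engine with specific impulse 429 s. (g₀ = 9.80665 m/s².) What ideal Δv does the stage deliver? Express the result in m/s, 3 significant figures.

Stage wet mass = m₀ − payload = 259,000 − 18,100 = 240,900 kg.
Stage dry mass = ε × stage wet mass = 0.06 × 240,900 = 14,454 kg.
Burnout mass m_f = stage dry + payload = 14,454 + 18,100 = 32,554 kg.
v_e = Isp · g₀ = 429 × 9.80665 = 4207.1 m/s.
Rocket equation: Δv = v_e · ln(259,000/32,554) = 4207.1 × ln(7.956) = 4207.1 × 2.0739 ≈ 8725 m/s.

Δv ≈ 8730 m/s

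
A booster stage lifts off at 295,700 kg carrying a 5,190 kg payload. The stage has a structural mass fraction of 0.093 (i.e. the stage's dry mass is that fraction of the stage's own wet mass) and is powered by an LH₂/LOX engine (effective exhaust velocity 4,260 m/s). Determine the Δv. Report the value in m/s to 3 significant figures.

Δv ≈ 9450 m/s

Stage wet mass = m₀ − payload = 295,700 − 5,190 = 290,510 kg.
Stage dry mass = ε × stage wet mass = 0.093 × 290,510 = 27,017.4 kg.
Burnout mass m_f = stage dry + payload = 27,017.4 + 5,190 = 32,207.4 kg.
By the Tsiolkovsky rocket equation, Δv = v_e · ln(295,700/32,207.4) = 4260.0 × ln(9.181) = 4260.0 × 2.2171 ≈ 9445 m/s.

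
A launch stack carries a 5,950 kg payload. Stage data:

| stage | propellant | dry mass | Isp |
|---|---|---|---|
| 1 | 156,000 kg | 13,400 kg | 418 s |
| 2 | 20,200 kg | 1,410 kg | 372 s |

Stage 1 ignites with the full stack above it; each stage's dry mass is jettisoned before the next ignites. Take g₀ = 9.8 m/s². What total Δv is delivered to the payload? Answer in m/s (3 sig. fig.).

Δv ≈ 11200 m/s

Ignition mass of stage 1 = 156,000+13,400 + 20,200+1,410 + 5,950 = 196,960 kg.
Stage 1: m₀ = 196,960 kg, m_f = 196,960 − 156,000 = 40,960 kg; Δv = 418×9.8×ln(4.809) = 4096.4×1.5704 ≈ 6433 m/s.
Stage 2: m₀ = 27,560 kg, m_f = 27,560 − 20,200 = 7,360 kg; Δv = 372×9.8×ln(3.745) = 3645.6×1.3203 ≈ 4813 m/s.
Total Δv = 6433 + 4813 = 11246 m/s.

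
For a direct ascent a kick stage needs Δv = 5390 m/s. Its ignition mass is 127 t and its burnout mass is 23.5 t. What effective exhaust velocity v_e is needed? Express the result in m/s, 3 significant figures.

v_e ≈ 3190 m/s

ln(m₀/m_f) = ln(127000/23500) = ln(5.404) = 1.6872.
Using Δv = v_e ln(m₀/m_f): v_e = Δv / ln(m₀/m_f) = 5390 / 1.6872 = 3194.7 m/s.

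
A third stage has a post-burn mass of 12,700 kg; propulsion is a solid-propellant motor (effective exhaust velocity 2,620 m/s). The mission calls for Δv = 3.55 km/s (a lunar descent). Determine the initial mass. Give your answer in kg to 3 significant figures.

Rocket equation: m₀/m_f = exp(Δv / v_e) = exp(3550 / 2620.0) = exp(1.3550) = 3.8766.
m₀ = m_f × 3.8766 = 12,700 × 3.8766 = 49,232.8 kg.

initial mass ≈ 49200 kg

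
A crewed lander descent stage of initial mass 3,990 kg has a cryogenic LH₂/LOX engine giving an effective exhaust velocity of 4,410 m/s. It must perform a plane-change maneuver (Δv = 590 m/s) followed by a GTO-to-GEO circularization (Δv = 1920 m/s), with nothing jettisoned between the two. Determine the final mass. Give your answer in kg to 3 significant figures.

After the first burn: m = 3990 × exp(−590/4410.0) = 3990 × 0.87478 = 3,490.37 kg.
After the second burn: m = 3,490.37 × exp(−1920/4410.0) = 3,490.37 × 0.64702 = 2,258.34 kg.

final mass ≈ 2260 kg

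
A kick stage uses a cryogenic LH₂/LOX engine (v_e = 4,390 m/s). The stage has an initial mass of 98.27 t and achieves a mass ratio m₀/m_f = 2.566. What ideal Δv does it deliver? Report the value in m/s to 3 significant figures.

Δv ≈ 4140 m/s

Rocket equation: Δv = v_e · ln(2.566) = 4390.0 × 0.9423 ≈ 4136.9 m/s.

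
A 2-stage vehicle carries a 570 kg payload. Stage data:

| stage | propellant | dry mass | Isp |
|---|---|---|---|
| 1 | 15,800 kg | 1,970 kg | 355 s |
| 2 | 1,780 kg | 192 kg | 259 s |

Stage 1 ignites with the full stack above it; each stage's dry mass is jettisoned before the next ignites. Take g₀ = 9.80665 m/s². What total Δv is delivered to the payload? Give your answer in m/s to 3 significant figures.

Ignition mass of stage 1 = 15,800+1,970 + 1,780+192 + 570 = 20,312 kg.
Stage 1: m₀ = 20,312 kg, m_f = 20,312 − 15,800 = 4,512 kg; Δv = 355×9.80665×ln(4.502) = 3481.4×1.5045 ≈ 5238 m/s.
Stage 2: m₀ = 2,542 kg, m_f = 2,542 − 1,780 = 762 kg; Δv = 259×9.80665×ln(3.336) = 2539.9×1.2048 ≈ 3060 m/s.
Total Δv = 5238 + 3060 = 8298 m/s.

Δv ≈ 8300 m/s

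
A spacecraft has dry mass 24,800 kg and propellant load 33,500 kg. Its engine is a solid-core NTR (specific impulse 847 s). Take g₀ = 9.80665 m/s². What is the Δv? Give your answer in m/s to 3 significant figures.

Δv ≈ 7100 m/s

v_e = Isp · g₀ = 847 × 9.80665 = 8306.2 m/s.
m₀ = m_dry + m_prop = 24,800 + 33,500 = 58,300 kg.
Δv = v_e · ln(m₀/m_f) = 8306.2 × ln(2.351) = 8306.2 × 0.8548 ≈ 7099.8 m/s.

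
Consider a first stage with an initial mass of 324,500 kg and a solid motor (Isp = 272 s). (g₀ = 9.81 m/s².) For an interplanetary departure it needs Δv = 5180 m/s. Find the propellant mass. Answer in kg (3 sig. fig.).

propellant mass ≈ 278000 kg

v_e = Isp · g₀ = 272 × 9.81 = 2668.3 m/s.
m₀/m_f = exp(Δv / v_e) = exp(5180 / 2668.3) = exp(1.9413) = 6.9678.
m_f = 324,500 / 6.9678 = 46,571.4 kg, so propellant = m₀ − m_f = 324,500 − 46,571.4 = 277,928.6 kg.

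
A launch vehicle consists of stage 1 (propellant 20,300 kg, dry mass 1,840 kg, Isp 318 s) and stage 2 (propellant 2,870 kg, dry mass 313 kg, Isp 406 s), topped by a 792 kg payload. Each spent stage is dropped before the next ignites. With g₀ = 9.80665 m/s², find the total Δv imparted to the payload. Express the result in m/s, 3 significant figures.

Δv ≈ 9780 m/s

Ignition mass of stage 1 = 20,300+1,840 + 2,870+313 + 792 = 26,115 kg.
Stage 1: m₀ = 26,115 kg, m_f = 26,115 − 20,300 = 5,815 kg; Δv = 318×9.80665×ln(4.491) = 3118.5×1.5021 ≈ 4684 m/s.
Stage 2: m₀ = 3,975 kg, m_f = 3,975 − 2,870 = 1,105 kg; Δv = 406×9.80665×ln(3.597) = 3981.5×1.2802 ≈ 5097 m/s.
Total Δv = 4684 + 5097 = 9781 m/s.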